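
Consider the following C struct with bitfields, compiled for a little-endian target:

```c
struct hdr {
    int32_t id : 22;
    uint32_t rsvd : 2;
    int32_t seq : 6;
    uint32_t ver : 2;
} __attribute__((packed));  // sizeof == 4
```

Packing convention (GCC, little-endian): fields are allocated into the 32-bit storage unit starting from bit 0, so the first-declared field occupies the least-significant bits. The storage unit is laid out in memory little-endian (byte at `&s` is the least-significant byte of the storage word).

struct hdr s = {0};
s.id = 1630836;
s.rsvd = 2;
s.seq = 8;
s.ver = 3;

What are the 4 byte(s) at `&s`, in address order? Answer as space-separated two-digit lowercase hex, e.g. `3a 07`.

[0+:22] id=1630836 & 0x3fffff = 0x18e274; word=0x0018e274
[22+:2] rsvd=2 & 0x3 = 0x2; word=0x0098e274
[24+:6] seq=8 & 0x3f = 0x8; word=0x0898e274
[30+:2] ver=3 & 0x3 = 0x3; word=0xc898e274
word = 0xc898e274 → little-endian bytes:
  [0]=0x74  [1]=0xe2  [2]=0x98  [3]=0xc8

74 e2 98 c8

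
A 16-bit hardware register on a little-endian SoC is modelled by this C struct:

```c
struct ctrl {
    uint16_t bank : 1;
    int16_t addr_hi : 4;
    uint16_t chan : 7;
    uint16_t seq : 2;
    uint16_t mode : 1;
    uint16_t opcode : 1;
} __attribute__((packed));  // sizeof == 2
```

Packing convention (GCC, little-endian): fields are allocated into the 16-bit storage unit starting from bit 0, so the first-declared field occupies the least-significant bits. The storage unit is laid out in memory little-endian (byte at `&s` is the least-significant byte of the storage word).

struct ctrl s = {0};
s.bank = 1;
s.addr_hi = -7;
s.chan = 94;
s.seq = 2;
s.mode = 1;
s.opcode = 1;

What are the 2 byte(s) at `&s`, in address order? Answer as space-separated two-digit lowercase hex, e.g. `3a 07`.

[0+:1] bank=1 & 0x1 = 0x1; word=0x0001
[1+:4] addr_hi=-7 & 0xf = 0x9; word=0x0013
[5+:7] chan=94 & 0x7f = 0x5e; word=0x0bd3
[12+:2] seq=2 & 0x3 = 0x2; word=0x2bd3
[14+:1] mode=1 & 0x1 = 0x1; word=0x6bd3
[15+:1] opcode=1 & 0x1 = 0x1; word=0xebd3
word = 0xebd3 → little-endian bytes:
  [0]=0xd3  [1]=0xeb

d3 eb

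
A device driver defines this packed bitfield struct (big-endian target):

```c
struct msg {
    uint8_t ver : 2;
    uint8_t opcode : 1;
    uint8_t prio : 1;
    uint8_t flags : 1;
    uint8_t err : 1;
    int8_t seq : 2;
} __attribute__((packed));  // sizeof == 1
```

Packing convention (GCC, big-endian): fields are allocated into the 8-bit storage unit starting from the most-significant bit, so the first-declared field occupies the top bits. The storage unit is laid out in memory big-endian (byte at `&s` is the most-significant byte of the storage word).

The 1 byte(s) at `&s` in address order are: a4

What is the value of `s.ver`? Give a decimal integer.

2

[0]=0xa4 (big-endian) → word 0xa4
ver [6+:2] = (word>>6) & 0x3 = 2  ←
opcode [5+:1] = (word>>5) & 0x1 = 1
prio [4+:1] = (word>>4) & 0x1 = 0
flags [3+:1] = (word>>3) & 0x1 = 0
err [2+:1] = (word>>2) & 0x1 = 1
seq [0+:2] = (word>>0) & 0x3 = 0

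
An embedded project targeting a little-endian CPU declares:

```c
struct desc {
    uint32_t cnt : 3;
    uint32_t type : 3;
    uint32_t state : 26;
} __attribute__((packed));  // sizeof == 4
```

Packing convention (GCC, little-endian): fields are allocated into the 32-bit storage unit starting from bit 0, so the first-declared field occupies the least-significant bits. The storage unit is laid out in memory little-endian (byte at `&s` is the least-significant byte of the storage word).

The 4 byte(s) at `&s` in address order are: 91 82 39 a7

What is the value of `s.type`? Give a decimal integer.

2

[0]=0x91 [1]=0x82 [2]=0x39 [3]=0xa7 (little-endian) → word 0xa7398291
cnt [0+:3] = (word>>0) & 0x7 = 1
type [3+:3] = (word>>3) & 0x7 = 2  ←
state [6+:26] = (word>>6) & 0x3ffffff = 43836938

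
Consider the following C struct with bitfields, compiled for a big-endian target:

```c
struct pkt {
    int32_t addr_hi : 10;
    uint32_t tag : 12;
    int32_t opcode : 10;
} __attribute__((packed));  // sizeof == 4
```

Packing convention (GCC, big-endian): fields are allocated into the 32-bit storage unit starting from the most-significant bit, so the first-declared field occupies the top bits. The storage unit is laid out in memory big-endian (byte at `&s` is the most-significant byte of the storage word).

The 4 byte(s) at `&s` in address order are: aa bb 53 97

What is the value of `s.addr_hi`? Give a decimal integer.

-342

[0]=0xaa [1]=0xbb [2]=0x53 [3]=0x97 (big-endian) → word 0xaabb5397
addr_hi [22+:10] = (word>>22) & 0x3ff = 682  ←
tag [10+:12] = (word>>10) & 0xfff = 3796
opcode [0+:10] = (word>>0) & 0x3ff = 919
addr_hi signed 10b, MSB=1: 682 - 1024 = -342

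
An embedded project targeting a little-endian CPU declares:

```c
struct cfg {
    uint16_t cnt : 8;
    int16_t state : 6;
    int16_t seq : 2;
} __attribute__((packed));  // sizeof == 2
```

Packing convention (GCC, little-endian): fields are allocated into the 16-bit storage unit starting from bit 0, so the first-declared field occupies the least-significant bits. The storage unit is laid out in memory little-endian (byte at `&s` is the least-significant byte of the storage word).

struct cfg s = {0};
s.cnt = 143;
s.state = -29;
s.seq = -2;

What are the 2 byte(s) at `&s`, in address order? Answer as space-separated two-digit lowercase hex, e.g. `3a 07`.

cnt:8 = 143 → 0x8f << 0 → word 0x008f
state:6 = -29 → 0x23 << 8 → word 0x238f
seq:2 = -2 → 0x2 << 14 → word 0xa38f
word = 0xa38f → little-endian bytes:
  [0]=0x8f  [1]=0xa3

8f a3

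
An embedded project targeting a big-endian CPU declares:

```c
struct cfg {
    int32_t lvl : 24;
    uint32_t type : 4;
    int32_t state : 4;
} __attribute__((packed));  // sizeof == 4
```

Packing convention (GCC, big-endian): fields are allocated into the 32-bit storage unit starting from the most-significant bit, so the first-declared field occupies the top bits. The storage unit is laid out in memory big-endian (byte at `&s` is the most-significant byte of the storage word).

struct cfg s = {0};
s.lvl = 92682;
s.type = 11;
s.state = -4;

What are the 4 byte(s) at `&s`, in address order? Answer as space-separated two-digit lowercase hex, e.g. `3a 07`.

01 6a 0a bc

lvl:24 = 92682 → 0x16a0a << 8 → word 0x016a0a00
type:4 = 11 → 0xb << 4 → word 0x016a0ab0
state:4 = -4 → 0xc << 0 → word 0x016a0abc
word = 0x016a0abc → big-endian bytes:
  [0]=0x01  [1]=0x6a  [2]=0x0a  [3]=0xbc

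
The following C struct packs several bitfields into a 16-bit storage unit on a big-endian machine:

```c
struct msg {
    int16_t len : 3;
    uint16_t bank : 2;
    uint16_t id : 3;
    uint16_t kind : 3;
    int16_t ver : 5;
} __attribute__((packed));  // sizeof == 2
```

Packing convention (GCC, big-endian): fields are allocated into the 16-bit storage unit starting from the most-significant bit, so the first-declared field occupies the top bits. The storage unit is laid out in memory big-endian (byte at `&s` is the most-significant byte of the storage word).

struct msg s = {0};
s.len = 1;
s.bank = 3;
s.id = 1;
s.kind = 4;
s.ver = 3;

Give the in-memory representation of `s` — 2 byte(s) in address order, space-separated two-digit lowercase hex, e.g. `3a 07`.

39 83

len (3b) val=1 bits=0x1 at bit 13: 0x2000
bank (2b) val=3 bits=0x3 at bit 11: 0x3800
id (3b) val=1 bits=0x1 at bit 8: 0x3900
kind (3b) val=4 bits=0x4 at bit 5: 0x3980
ver (5b) val=3 bits=0x3 at bit 0: 0x3983
word = 0x3983 → big-endian bytes:
  [0]=0x39  [1]=0x83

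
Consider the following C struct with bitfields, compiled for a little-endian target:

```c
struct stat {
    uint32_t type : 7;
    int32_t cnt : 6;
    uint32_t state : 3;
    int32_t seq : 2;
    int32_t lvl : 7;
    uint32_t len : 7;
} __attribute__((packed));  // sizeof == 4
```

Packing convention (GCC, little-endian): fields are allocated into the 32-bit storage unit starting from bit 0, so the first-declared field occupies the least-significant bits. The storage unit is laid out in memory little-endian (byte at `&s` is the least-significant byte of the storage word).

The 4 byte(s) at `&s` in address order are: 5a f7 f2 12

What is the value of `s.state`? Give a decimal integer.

[0]=0x5a [1]=0xf7 [2]=0xf2 [3]=0x12 (little-endian) → word 0x12f2f75a
type [0+:7] = (word>>0) & 0x7f = 90
cnt [7+:6] = (word>>7) & 0x3f = 46
state [13+:3] = (word>>13) & 0x7 = 7  ←
seq [16+:2] = (word>>16) & 0x3 = 2
lvl [18+:7] = (word>>18) & 0x7f = 60
len [25+:7] = (word>>25) & 0x7f = 9

7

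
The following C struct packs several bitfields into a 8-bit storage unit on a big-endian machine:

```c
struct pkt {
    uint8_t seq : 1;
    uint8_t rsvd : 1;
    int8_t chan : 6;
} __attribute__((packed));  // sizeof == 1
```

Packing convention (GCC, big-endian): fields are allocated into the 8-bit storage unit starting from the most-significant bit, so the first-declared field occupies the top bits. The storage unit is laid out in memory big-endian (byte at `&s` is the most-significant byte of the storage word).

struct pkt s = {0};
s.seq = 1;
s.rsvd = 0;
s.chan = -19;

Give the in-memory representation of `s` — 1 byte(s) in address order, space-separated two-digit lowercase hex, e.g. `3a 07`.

seq (1b) val=1 bits=0x1 at bit 7: 0x80
rsvd (1b) val=0 bits=0x0 at bit 6: 0x80
chan (6b) val=-19 bits=0x2d at bit 0: 0xad
word = 0xad → big-endian bytes:
  [0]=0xad

ad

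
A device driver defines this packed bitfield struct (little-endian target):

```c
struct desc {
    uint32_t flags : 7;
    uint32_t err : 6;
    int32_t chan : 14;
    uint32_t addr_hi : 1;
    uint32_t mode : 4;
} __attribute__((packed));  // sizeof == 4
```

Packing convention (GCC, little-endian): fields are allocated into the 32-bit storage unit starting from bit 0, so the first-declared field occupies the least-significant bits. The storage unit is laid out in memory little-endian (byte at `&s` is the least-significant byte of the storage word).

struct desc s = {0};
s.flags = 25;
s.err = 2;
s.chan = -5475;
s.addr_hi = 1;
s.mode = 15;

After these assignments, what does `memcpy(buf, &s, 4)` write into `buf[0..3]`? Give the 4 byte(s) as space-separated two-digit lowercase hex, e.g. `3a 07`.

19 a1 53 fd

flags:7 = 25 → 0x19 << 0 → word 0x00000019
err:6 = 2 → 0x2 << 7 → word 0x00000119
chan:14 = -5475 → 0x2a9d << 13 → word 0x0553a119
addr_hi:1 = 1 → 0x1 << 27 → word 0x0d53a119
mode:4 = 15 → 0xf << 28 → word 0xfd53a119
word = 0xfd53a119 → little-endian bytes:
  [0]=0x19  [1]=0xa1  [2]=0x53  [3]=0xfd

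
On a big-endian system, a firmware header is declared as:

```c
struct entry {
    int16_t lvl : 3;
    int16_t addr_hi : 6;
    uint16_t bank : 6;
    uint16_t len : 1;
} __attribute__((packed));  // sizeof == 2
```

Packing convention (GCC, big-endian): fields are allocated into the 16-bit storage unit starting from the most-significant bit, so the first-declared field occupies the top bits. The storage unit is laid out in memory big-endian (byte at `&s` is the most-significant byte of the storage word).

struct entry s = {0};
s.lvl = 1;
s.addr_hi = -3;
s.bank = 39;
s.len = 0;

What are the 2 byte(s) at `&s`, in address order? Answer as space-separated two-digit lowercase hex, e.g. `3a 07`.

lvl:3 = 1 → 0x1 << 13 → word 0x2000
addr_hi:6 = -3 → 0x3d << 7 → word 0x3e80
bank:6 = 39 → 0x27 << 1 → word 0x3ece
len:1 = 0 → 0x0 << 0 → word 0x3ece
word = 0x3ece → big-endian bytes:
  [0]=0x3e  [1]=0xce

3e ce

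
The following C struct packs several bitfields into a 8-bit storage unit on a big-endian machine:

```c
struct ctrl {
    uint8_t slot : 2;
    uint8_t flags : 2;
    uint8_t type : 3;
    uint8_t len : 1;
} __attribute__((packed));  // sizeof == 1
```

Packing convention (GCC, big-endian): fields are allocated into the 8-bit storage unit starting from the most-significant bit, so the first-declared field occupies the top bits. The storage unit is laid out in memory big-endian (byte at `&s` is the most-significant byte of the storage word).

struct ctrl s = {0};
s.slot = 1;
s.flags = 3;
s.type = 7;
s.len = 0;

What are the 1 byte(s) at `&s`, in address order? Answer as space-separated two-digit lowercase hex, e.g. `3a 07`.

7e

slot (2b) val=1 bits=0x1 at bit 6: 0x40
flags (2b) val=3 bits=0x3 at bit 4: 0x70
type (3b) val=7 bits=0x7 at bit 1: 0x7e
len (1b) val=0 bits=0x0 at bit 0: 0x7e
word = 0x7e → big-endian bytes:
  [0]=0x7e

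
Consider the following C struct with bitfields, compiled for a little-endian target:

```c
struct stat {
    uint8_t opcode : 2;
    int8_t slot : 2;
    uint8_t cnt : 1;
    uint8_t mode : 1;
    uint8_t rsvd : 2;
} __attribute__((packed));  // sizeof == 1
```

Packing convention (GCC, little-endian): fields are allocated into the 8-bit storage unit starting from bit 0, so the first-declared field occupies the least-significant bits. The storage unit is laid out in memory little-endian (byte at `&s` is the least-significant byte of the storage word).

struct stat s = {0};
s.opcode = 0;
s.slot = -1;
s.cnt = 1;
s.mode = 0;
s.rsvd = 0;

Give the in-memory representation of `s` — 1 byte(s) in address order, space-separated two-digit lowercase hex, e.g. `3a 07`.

opcode (2b) val=0 bits=0x0 at bit 0: 0x00
slot (2b) val=-1 bits=0x3 at bit 2: 0x0c
cnt (1b) val=1 bits=0x1 at bit 4: 0x1c
mode (1b) val=0 bits=0x0 at bit 5: 0x1c
rsvd (2b) val=0 bits=0x0 at bit 6: 0x1c
word = 0x1c → little-endian bytes:
  [0]=0x1c

1c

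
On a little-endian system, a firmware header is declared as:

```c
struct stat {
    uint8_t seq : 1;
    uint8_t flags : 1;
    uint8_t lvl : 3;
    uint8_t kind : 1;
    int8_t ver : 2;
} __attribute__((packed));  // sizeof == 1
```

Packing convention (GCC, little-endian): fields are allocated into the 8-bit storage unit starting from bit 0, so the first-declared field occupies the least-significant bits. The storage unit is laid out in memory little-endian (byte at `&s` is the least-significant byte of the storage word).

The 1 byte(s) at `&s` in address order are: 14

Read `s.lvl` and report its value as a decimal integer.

5

[0]=0x14 (little-endian) → word 0x14
seq:1 @ bit 0 → (0x14>>0)&0x1 = 0x0
flags:1 @ bit 1 → (0x14>>1)&0x1 = 0x0
lvl:3 @ bit 2 → (0x14>>2)&0x7 = 0x5  ←
kind:1 @ bit 5 → (0x14>>5)&0x1 = 0x0
ver:2 @ bit 6 → (0x14>>6)&0x3 = 0x0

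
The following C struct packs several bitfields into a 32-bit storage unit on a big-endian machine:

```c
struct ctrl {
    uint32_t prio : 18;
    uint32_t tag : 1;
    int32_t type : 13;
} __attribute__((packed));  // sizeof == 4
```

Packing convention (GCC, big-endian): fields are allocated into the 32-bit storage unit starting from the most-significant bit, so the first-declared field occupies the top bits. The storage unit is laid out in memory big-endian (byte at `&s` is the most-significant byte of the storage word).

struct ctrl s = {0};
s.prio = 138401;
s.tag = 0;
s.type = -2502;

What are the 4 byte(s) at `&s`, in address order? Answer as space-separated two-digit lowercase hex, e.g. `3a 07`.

[14+:18] prio=138401 & 0x3ffff = 0x21ca1; word=0x87284000
[13+:1] tag=0 & 0x1 = 0x0; word=0x87284000
[0+:13] type=-2502 & 0x1fff = 0x163a; word=0x8728563a
word = 0x8728563a → big-endian bytes:
  [0]=0x87  [1]=0x28  [2]=0x56  [3]=0x3a

87 28 56 3a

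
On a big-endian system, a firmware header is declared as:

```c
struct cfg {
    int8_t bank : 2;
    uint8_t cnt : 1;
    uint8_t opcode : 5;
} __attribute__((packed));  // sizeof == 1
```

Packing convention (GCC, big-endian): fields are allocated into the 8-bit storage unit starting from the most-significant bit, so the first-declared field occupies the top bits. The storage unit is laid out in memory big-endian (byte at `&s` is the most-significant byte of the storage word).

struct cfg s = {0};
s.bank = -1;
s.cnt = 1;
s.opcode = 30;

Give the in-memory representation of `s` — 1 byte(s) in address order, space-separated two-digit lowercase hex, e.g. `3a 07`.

[6+:2] bank=-1 & 0x3 = 0x3; word=0xc0
[5+:1] cnt=1 & 0x1 = 0x1; word=0xe0
[0+:5] opcode=30 & 0x1f = 0x1e; word=0xfe
word = 0xfe → big-endian bytes:
  [0]=0xfe

fe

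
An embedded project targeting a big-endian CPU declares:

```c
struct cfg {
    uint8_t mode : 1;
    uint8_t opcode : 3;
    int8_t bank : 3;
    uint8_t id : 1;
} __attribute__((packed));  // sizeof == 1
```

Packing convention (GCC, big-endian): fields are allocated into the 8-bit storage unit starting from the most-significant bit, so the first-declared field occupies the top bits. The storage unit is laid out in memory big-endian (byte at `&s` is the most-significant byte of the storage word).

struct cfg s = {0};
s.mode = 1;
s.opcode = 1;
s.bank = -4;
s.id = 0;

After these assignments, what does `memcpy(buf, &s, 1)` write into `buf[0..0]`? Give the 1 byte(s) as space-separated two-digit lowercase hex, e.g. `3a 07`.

[7+:1] mode=1 & 0x1 = 0x1; word=0x80
[4+:3] opcode=1 & 0x7 = 0x1; word=0x90
[1+:3] bank=-4 & 0x7 = 0x4; word=0x98
[0+:1] id=0 & 0x1 = 0x0; word=0x98
word = 0x98 → big-endian bytes:
  [0]=0x98

98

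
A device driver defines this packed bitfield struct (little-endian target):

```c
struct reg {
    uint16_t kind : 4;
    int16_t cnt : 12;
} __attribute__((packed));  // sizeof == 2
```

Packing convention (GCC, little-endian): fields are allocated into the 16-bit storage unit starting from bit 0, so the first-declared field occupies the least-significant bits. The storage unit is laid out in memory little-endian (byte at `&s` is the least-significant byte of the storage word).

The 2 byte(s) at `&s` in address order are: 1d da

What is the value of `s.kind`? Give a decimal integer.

[0]=0x1d [1]=0xda (little-endian) → word 0xda1d
kind [0+:4] = (word>>0) & 0xf = 13  ←
cnt [4+:12] = (word>>4) & 0xfff = 3489

13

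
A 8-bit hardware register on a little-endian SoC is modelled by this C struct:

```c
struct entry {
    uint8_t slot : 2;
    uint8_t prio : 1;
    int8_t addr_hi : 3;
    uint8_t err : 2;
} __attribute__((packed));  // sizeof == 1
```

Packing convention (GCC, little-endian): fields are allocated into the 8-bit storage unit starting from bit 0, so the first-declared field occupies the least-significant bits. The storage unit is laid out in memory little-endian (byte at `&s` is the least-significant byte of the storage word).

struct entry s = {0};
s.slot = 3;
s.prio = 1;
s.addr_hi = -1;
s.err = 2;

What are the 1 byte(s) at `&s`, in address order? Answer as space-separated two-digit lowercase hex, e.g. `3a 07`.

slot (2b) val=3 bits=0x3 at bit 0: 0x03
prio (1b) val=1 bits=0x1 at bit 2: 0x07
addr_hi (3b) val=-1 bits=0x7 at bit 3: 0x3f
err (2b) val=2 bits=0x2 at bit 6: 0xbf
word = 0xbf → little-endian bytes:
  [0]=0xbf

bf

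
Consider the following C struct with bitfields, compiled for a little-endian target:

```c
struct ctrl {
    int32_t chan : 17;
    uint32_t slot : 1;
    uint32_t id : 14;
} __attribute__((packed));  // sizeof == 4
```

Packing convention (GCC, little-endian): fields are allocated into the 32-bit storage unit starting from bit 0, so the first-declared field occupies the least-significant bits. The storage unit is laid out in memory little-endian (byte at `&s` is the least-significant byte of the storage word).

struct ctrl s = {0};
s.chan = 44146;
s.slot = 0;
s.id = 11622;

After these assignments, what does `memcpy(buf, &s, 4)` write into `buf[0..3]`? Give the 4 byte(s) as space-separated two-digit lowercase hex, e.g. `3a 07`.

chan (17b) val=44146 bits=0xac72 at bit 0: 0x0000ac72
slot (1b) val=0 bits=0x0 at bit 17: 0x0000ac72
id (14b) val=11622 bits=0x2d66 at bit 18: 0xb598ac72
word = 0xb598ac72 → little-endian bytes:
  [0]=0x72  [1]=0xac  [2]=0x98  [3]=0xb5

72 ac 98 b5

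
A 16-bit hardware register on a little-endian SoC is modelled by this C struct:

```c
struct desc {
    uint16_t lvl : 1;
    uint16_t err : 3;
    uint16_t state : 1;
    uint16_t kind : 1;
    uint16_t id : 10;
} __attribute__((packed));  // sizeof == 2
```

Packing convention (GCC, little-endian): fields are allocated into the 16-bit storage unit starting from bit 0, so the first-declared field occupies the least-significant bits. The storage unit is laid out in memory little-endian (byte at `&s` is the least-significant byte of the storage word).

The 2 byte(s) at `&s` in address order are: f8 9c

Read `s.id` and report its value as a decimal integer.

627

[0]=0xf8 [1]=0x9c (little-endian) → word 0x9cf8
lvl:1 @ bit 0 → (0x9cf8>>0)&0x1 = 0x0
err:3 @ bit 1 → (0x9cf8>>1)&0x7 = 0x4
state:1 @ bit 4 → (0x9cf8>>4)&0x1 = 0x1
kind:1 @ bit 5 → (0x9cf8>>5)&0x1 = 0x1
id:10 @ bit 6 → (0x9cf8>>6)&0x3ff = 0x273  ←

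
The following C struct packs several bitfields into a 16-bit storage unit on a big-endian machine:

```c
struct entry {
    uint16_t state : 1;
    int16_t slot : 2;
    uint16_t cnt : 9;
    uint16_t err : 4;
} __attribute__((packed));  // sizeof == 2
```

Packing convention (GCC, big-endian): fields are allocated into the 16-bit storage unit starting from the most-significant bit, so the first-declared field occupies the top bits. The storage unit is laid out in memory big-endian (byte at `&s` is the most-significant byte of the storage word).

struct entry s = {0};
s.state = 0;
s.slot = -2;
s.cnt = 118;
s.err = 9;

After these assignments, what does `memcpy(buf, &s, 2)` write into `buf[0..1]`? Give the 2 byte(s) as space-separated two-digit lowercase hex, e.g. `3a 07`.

47 69

[15+:1] state=0 & 0x1 = 0x0; word=0x0000
[13+:2] slot=-2 & 0x3 = 0x2; word=0x4000
[4+:9] cnt=118 & 0x1ff = 0x76; word=0x4760
[0+:4] err=9 & 0xf = 0x9; word=0x4769
word = 0x4769 → big-endian bytes:
  [0]=0x47  [1]=0x69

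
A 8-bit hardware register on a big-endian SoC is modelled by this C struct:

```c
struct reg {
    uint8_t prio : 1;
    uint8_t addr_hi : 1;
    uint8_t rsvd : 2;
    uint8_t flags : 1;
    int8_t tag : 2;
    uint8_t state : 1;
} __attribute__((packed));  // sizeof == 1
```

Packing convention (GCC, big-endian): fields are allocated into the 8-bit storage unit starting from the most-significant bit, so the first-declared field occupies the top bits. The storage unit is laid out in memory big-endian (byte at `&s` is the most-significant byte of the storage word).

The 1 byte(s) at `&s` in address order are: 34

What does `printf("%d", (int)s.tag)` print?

-2

[0]=0x34 (big-endian) → word 0x34
prio:1 @ bit 7 → (0x34>>7)&0x1 = 0x0
addr_hi:1 @ bit 6 → (0x34>>6)&0x1 = 0x0
rsvd:2 @ bit 4 → (0x34>>4)&0x3 = 0x3
flags:1 @ bit 3 → (0x34>>3)&0x1 = 0x0
tag:2 @ bit 1 → (0x34>>1)&0x3 = 0x2  ←
state:1 @ bit 0 → (0x34>>0)&0x1 = 0x0
tag signed 2b, MSB=1: 2 - 4 = -2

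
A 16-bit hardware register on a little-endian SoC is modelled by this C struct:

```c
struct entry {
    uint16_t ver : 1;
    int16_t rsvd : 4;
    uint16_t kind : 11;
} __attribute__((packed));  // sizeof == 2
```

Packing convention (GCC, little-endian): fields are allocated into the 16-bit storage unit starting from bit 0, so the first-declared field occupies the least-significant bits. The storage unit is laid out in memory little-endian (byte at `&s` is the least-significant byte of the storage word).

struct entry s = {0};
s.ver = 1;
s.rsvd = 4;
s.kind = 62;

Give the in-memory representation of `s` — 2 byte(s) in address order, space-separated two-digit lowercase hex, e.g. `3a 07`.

c9 07

ver:1 = 1 → 0x1 << 0 → word 0x0001
rsvd:4 = 4 → 0x4 << 1 → word 0x0009
kind:11 = 62 → 0x3e << 5 → word 0x07c9
word = 0x07c9 → little-endian bytes:
  [0]=0xc9  [1]=0x07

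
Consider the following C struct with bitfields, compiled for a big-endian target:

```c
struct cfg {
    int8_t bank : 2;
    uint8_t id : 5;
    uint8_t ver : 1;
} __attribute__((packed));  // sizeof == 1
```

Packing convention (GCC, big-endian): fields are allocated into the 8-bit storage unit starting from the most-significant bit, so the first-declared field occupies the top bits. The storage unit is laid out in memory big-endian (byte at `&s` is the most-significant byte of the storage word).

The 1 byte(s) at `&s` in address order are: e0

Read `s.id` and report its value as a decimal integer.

16

[0]=0xe0 (big-endian) → word 0xe0
bank [6+:2] = (word>>6) & 0x3 = 3
id [1+:5] = (word>>1) & 0x1f = 16  ←
ver [0+:1] = (word>>0) & 0x1 = 0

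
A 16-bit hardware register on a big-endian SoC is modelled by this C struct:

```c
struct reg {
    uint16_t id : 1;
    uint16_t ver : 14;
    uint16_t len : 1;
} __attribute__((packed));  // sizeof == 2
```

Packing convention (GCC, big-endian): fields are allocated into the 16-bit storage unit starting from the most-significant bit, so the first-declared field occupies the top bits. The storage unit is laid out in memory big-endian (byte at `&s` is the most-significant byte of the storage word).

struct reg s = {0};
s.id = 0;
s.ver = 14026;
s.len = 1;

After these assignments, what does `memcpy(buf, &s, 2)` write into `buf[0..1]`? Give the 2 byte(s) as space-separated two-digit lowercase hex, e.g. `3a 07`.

6d 95

id (1b) val=0 bits=0x0 at bit 15: 0x0000
ver (14b) val=14026 bits=0x36ca at bit 1: 0x6d94
len (1b) val=1 bits=0x1 at bit 0: 0x6d95
word = 0x6d95 → big-endian bytes:
  [0]=0x6d  [1]=0x95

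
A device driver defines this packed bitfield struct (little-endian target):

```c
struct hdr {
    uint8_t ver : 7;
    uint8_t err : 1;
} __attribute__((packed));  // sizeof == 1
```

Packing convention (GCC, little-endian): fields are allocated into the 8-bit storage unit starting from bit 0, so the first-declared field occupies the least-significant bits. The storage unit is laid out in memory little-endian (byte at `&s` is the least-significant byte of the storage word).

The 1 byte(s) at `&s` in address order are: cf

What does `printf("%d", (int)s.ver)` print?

[0]=0xcf (little-endian) → word 0xcf
ver [0+:7] = (word>>0) & 0x7f = 79  ←
err [7+:1] = (word>>7) & 0x1 = 1

79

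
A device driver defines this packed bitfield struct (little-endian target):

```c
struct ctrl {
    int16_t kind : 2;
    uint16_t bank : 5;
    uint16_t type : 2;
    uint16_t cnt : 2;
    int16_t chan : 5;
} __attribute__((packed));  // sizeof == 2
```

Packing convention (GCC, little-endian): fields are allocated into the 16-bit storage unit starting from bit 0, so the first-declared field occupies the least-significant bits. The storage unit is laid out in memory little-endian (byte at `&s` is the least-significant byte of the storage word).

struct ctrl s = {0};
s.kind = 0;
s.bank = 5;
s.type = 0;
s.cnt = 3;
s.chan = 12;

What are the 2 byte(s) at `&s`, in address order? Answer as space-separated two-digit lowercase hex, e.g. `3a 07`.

kind (2b) val=0 bits=0x0 at bit 0: 0x0000
bank (5b) val=5 bits=0x5 at bit 2: 0x0014
type (2b) val=0 bits=0x0 at bit 7: 0x0014
cnt (2b) val=3 bits=0x3 at bit 9: 0x0614
chan (5b) val=12 bits=0xc at bit 11: 0x6614
word = 0x6614 → little-endian bytes:
  [0]=0x14  [1]=0x66

14 66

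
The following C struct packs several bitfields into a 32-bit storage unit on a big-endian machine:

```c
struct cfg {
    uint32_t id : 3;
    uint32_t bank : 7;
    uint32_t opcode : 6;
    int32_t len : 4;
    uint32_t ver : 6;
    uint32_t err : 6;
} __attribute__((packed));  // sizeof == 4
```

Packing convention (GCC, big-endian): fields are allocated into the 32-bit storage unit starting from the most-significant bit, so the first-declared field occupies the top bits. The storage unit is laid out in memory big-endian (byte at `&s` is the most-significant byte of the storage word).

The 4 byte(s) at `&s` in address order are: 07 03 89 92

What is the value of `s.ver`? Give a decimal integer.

[0]=0x07 [1]=0x03 [2]=0x89 [3]=0x92 (big-endian) → word 0x07038992
id [29+:3] = (word>>29) & 0x7 = 0
bank [22+:7] = (word>>22) & 0x7f = 28
opcode [16+:6] = (word>>16) & 0x3f = 3
len [12+:4] = (word>>12) & 0xf = 8
ver [6+:6] = (word>>6) & 0x3f = 38  ←
err [0+:6] = (word>>0) & 0x3f = 18

38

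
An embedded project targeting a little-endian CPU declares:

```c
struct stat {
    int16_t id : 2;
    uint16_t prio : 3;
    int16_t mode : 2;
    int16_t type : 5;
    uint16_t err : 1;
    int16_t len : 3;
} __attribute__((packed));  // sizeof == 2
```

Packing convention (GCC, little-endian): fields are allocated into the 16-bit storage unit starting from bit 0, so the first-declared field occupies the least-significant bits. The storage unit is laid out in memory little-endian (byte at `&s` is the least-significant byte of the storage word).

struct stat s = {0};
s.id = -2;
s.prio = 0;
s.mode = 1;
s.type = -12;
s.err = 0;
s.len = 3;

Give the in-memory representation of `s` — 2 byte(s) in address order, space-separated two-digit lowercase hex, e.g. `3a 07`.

22 6a

id (2b) val=-2 bits=0x2 at bit 0: 0x0002
prio (3b) val=0 bits=0x0 at bit 2: 0x0002
mode (2b) val=1 bits=0x1 at bit 5: 0x0022
type (5b) val=-12 bits=0x14 at bit 7: 0x0a22
err (1b) val=0 bits=0x0 at bit 12: 0x0a22
len (3b) val=3 bits=0x3 at bit 13: 0x6a22
word = 0x6a22 → little-endian bytes:
  [0]=0x22  [1]=0x6a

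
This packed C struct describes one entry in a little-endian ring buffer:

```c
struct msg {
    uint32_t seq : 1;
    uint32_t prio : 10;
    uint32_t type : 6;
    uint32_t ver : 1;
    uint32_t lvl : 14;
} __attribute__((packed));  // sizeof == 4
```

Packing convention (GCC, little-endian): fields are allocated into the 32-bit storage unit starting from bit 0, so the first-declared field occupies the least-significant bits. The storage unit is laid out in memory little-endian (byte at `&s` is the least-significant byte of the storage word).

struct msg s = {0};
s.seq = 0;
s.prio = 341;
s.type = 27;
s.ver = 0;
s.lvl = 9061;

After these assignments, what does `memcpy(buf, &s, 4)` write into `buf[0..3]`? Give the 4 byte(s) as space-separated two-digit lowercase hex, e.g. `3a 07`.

[0+:1] seq=0 & 0x1 = 0x0; word=0x00000000
[1+:10] prio=341 & 0x3ff = 0x155; word=0x000002aa
[11+:6] type=27 & 0x3f = 0x1b; word=0x0000daaa
[17+:1] ver=0 & 0x1 = 0x0; word=0x0000daaa
[18+:14] lvl=9061 & 0x3fff = 0x2365; word=0x8d94daaa
word = 0x8d94daaa → little-endian bytes:
  [0]=0xaa  [1]=0xda  [2]=0x94  [3]=0x8d

aa da 94 8d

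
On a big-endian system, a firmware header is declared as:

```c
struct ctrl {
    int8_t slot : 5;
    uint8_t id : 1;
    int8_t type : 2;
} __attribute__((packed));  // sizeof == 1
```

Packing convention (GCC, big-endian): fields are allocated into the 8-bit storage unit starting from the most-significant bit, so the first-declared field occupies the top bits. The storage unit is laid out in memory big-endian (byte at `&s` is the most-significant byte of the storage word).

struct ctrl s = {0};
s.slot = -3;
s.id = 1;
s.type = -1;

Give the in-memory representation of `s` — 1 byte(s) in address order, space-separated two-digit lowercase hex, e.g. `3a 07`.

slot:5 = -3 → 0x1d << 3 → word 0xe8
id:1 = 1 → 0x1 << 2 → word 0xec
type:2 = -1 → 0x3 << 0 → word 0xef
word = 0xef → big-endian bytes:
  [0]=0xef

ef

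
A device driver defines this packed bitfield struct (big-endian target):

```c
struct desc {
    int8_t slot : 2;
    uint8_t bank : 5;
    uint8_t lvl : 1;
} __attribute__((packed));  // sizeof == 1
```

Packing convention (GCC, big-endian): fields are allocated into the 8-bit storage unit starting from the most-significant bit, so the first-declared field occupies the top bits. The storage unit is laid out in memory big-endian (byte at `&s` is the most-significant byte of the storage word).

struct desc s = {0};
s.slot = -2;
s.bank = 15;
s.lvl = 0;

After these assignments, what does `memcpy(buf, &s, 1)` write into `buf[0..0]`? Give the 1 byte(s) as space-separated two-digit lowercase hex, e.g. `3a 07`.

9e

[6+:2] slot=-2 & 0x3 = 0x2; word=0x80
[1+:5] bank=15 & 0x1f = 0xf; word=0x9e
[0+:1] lvl=0 & 0x1 = 0x0; word=0x9e
word = 0x9e → big-endian bytes:
  [0]=0x9e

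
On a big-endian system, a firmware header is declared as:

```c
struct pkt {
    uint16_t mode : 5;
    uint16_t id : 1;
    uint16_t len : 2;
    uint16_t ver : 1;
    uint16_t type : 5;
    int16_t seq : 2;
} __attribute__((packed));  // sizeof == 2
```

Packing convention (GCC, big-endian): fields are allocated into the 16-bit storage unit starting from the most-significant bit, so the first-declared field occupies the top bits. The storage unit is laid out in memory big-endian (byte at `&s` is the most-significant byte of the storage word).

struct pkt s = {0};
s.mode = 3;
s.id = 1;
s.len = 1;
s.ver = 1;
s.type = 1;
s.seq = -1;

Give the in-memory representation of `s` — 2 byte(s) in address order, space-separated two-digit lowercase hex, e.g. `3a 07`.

mode:5 = 3 → 0x3 << 11 → word 0x1800
id:1 = 1 → 0x1 << 10 → word 0x1c00
len:2 = 1 → 0x1 << 8 → word 0x1d00
ver:1 = 1 → 0x1 << 7 → word 0x1d80
type:5 = 1 → 0x1 << 2 → word 0x1d84
seq:2 = -1 → 0x3 << 0 → word 0x1d87
word = 0x1d87 → big-endian bytes:
  [0]=0x1d  [1]=0x87

1d 87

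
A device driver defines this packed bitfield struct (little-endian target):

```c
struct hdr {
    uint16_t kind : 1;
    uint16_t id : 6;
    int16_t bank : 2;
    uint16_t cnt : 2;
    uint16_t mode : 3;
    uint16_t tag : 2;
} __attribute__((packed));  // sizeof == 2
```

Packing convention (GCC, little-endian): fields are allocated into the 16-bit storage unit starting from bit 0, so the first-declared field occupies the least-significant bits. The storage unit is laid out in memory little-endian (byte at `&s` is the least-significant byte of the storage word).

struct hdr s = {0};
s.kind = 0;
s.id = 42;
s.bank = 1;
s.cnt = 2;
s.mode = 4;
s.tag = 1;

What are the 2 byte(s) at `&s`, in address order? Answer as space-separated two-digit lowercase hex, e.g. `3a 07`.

d4 64

kind (1b) val=0 bits=0x0 at bit 0: 0x0000
id (6b) val=42 bits=0x2a at bit 1: 0x0054
bank (2b) val=1 bits=0x1 at bit 7: 0x00d4
cnt (2b) val=2 bits=0x2 at bit 9: 0x04d4
mode (3b) val=4 bits=0x4 at bit 11: 0x24d4
tag (2b) val=1 bits=0x1 at bit 14: 0x64d4
word = 0x64d4 → little-endian bytes:
  [0]=0xd4  [1]=0x64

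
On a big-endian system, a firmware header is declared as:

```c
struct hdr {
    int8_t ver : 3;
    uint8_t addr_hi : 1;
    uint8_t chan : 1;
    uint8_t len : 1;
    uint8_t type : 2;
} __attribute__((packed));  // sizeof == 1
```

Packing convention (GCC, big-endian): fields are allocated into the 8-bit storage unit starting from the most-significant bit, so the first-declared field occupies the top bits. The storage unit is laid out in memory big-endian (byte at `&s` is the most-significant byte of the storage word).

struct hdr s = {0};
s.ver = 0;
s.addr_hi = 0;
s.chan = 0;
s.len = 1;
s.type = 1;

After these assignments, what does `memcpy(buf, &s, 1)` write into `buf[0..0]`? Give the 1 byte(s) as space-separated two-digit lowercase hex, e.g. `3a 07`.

05

ver:3 = 0 → 0x0 << 5 → word 0x00
addr_hi:1 = 0 → 0x0 << 4 → word 0x00
chan:1 = 0 → 0x0 << 3 → word 0x00
len:1 = 1 → 0x1 << 2 → word 0x04
type:2 = 1 → 0x1 << 0 → word 0x05
word = 0x05 → big-endian bytes:
  [0]=0x05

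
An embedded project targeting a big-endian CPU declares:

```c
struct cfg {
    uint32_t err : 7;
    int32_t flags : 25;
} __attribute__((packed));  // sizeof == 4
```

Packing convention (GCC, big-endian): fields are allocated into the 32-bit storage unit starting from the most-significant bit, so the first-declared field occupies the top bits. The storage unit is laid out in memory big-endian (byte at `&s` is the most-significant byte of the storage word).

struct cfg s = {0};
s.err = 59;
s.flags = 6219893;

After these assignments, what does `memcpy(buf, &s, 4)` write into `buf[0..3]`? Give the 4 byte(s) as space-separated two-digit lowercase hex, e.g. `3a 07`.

err (7b) val=59 bits=0x3b at bit 25: 0x76000000
flags (25b) val=6219893 bits=0x5ee875 at bit 0: 0x765ee875
word = 0x765ee875 → big-endian bytes:
  [0]=0x76  [1]=0x5e  [2]=0xe8  [3]=0x75

76 5e e8 75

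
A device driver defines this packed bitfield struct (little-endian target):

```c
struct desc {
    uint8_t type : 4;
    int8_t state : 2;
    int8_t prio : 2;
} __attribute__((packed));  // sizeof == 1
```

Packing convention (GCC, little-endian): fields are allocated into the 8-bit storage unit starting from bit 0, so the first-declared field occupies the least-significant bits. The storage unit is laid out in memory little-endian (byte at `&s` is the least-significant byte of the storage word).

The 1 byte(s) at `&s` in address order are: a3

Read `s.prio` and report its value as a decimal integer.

[0]=0xa3 (little-endian) → word 0xa3
type [0+:4] = (word>>0) & 0xf = 3
state [4+:2] = (word>>4) & 0x3 = 2
prio [6+:2] = (word>>6) & 0x3 = 2  ←
prio signed 2b, MSB=1: 2 - 4 = -2

-2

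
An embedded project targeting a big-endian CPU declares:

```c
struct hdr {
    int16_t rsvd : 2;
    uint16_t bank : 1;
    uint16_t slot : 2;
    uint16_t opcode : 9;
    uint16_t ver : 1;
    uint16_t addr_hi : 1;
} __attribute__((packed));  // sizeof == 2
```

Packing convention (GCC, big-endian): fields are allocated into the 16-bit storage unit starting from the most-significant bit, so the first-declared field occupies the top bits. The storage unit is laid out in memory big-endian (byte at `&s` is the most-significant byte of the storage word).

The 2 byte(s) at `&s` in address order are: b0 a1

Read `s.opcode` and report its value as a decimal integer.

[0]=0xb0 [1]=0xa1 (big-endian) → word 0xb0a1
rsvd:2 @ bit 14 → (0xb0a1>>14)&0x3 = 0x2
bank:1 @ bit 13 → (0xb0a1>>13)&0x1 = 0x1
slot:2 @ bit 11 → (0xb0a1>>11)&0x3 = 0x2
opcode:9 @ bit 2 → (0xb0a1>>2)&0x1ff = 0x28  ←
ver:1 @ bit 1 → (0xb0a1>>1)&0x1 = 0x0
addr_hi:1 @ bit 0 → (0xb0a1>>0)&0x1 = 0x1

40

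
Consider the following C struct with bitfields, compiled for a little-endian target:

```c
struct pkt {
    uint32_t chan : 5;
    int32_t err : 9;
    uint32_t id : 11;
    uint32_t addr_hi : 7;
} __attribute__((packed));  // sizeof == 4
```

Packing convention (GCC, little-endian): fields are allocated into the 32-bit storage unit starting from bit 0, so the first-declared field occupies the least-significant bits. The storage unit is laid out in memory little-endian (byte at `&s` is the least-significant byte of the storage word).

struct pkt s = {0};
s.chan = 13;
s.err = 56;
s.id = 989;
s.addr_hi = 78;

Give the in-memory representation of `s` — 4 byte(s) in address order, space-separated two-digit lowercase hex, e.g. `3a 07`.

[0+:5] chan=13 & 0x1f = 0xd; word=0x0000000d
[5+:9] err=56 & 0x1ff = 0x38; word=0x0000070d
[14+:11] id=989 & 0x7ff = 0x3dd; word=0x00f7470d
[25+:7] addr_hi=78 & 0x7f = 0x4e; word=0x9cf7470d
word = 0x9cf7470d → little-endian bytes:
  [0]=0x0d  [1]=0x47  [2]=0xf7  [3]=0x9c

0d 47 f7 9c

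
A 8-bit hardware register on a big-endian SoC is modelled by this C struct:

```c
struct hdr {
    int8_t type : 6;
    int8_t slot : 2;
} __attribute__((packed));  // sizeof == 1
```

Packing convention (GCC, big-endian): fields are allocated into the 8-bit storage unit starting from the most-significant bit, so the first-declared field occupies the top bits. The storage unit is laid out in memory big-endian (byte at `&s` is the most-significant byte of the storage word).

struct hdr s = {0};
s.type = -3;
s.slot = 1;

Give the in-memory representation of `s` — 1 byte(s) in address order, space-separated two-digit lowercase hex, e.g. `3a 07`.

f5

[2+:6] type=-3 & 0x3f = 0x3d; word=0xf4
[0+:2] slot=1 & 0x3 = 0x1; word=0xf5
word = 0xf5 → big-endian bytes:
  [0]=0xf5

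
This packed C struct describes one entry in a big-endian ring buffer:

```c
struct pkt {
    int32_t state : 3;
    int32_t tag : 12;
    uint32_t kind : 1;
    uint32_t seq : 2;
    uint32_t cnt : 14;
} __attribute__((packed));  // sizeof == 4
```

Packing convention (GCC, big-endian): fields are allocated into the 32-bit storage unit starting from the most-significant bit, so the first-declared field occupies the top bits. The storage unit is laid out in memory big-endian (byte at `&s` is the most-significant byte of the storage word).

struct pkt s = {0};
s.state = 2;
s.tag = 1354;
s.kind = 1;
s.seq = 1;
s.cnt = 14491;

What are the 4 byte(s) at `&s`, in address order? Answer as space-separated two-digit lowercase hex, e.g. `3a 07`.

4a 95 78 9b

state:3 = 2 → 0x2 << 29 → word 0x40000000
tag:12 = 1354 → 0x54a << 17 → word 0x4a940000
kind:1 = 1 → 0x1 << 16 → word 0x4a950000
seq:2 = 1 → 0x1 << 14 → word 0x4a954000
cnt:14 = 14491 → 0x389b << 0 → word 0x4a95789b
word = 0x4a95789b → big-endian bytes:
  [0]=0x4a  [1]=0x95  [2]=0x78  [3]=0x9b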